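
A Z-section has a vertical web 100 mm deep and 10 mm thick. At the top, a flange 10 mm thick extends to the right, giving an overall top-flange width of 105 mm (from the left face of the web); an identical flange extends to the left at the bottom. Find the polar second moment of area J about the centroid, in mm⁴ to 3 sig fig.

J ≈ 1.14 × 10⁷ mm⁴

Decompose the section into non-overlapping parts with the origin at the bottom-left of its bounding rectangle.
Web: 10 × 100, A = 1 000 mm², y = 50 mm, Ī = 833 333 mm⁴.
Top flange (beyond web): 95 × 10, A = 950 mm², y = 95 mm, Ī = 7916.7 mm⁴.
Bottom flange (beyond web): 95 × 10, A = 950 mm², y = 5 mm, Ī = 7916.7 mm⁴.
Centroid: ȳ = ΣA·y / ΣA = 50 mm.
Transfer each piece to the centroidal x-axis using Ī + A·d² with d = y − 50:
  web: d = 0 mm → contributes +833 333 mm⁴
  top flange (beyond web): d = 45 mm → contributes +1 931 667 mm⁴
  bottom flange (beyond web): d = -45 mm → contributes +1 931 667 mm⁴
Total I = 4 696 667 mm⁴.
For the y-axis: x̄ = 100 mm.
Repeating about the centroidal y-axis gives I_y = 6 674 167 mm⁴.
Polar second moment: J = I_x + I_y = 11 370 833 mm⁴.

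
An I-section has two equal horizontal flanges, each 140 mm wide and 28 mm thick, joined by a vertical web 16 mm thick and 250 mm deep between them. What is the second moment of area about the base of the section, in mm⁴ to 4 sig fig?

I_base ≈ 4.500 × 10⁸ mm⁴

Split into non-overlapping primitives; take the origin at the lower-left of the bounding box.
Bottom flange: 140 × 28, A = 3 920 mm², y = 14 mm, Ī = 256 107 mm⁴.
Web: 16 × 250, A = 4 000 mm², y = 153 mm, Ī = 20 833 333 mm⁴.
Top flange: 140 × 28, A = 3 920 mm², y = 292 mm, Ī = 256 107 mm⁴.
Transfer each piece to the base of the section using Ī + A·d² with d = y − 0:
  bottom flange: d = 14 mm → contributes +1 024 427 mm⁴
  web: d = 153 mm → contributes +114 469 333 mm⁴
  top flange: d = 292 mm → contributes +334 490 987 mm⁴
Total I = 449 984 747 mm⁴.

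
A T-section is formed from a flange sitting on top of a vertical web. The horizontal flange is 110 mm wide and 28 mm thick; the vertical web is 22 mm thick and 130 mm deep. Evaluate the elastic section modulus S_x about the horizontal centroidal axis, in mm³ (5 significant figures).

Decompose the section into non-overlapping parts with the origin at the bottom-left of its bounding rectangle.
Flange: 110 × 28, A = 3 080 mm², y = 144 mm, Ī = 201226.7 mm⁴.
Web: 22 × 130, A = 2 860 mm², y = 65 mm, Ī = 4 027 833 mm⁴.
Centroid: ȳ = ΣA·y / ΣA = 105.963 mm.
Transfer each piece to the horizontal centroidal axis using Ī + A·d² with d = y − 105.963:
  flange: d = 38.03704 mm → contributes +4 657 421 mm⁴
  web: d = -40.96296 mm → contributes +8 826 811 mm⁴
Total I = 13 484 232 mm⁴.
Extreme fibre distance c = 105.963 mm; S = I/c = 127254.2 mm³.

S_x ≈ 1.2725 × 10⁵ mm³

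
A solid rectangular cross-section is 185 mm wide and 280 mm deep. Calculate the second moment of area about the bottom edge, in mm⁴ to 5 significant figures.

The section: 185 × 280, A = 51 800 mm², y = 140 mm, Ī = 338 426 667 mm⁴.
Transfer it to a horizontal axis along the bottom face using Ī + A·d² with d = y − 0:
  the section: d = 140 mm → contributes +1 353 706 667 mm⁴
Total I = 1 353 706 667 mm⁴.

I_base ≈ 1.3537 × 10⁹ mm⁴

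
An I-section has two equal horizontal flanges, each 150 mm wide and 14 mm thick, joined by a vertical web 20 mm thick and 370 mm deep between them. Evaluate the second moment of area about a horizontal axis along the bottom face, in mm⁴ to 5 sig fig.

Split into non-overlapping primitives; take the origin at the lower-left of the bounding box.
Bottom flange: 150 × 14, A = 2 100 mm², y = 7 mm, Ī = 34 300 mm⁴.
Web: 20 × 370, A = 7 400 mm², y = 199 mm, Ī = 84 421 667 mm⁴.
Top flange: 150 × 14, A = 2 100 mm², y = 391 mm, Ī = 34 300 mm⁴.
Transfer each piece to a horizontal axis along the bottom face using Ī + A·d² with d = y − 0:
  bottom flange: d = 7 mm → contributes +137 200 mm⁴
  web: d = 199 mm → contributes +377 469 067 mm⁴
  top flange: d = 391 mm → contributes +321 084 400 mm⁴
Total I = 698 690 667 mm⁴.

I_base ≈ 6.9869 × 10⁸ mm⁴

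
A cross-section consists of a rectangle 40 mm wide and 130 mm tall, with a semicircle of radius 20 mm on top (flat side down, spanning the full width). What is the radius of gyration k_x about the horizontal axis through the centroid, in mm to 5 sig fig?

Split into non-overlapping primitives; take the origin at the lower-left of the bounding box.
Rectangular body: 40 × 130, A = 5 200 mm², y = 65 mm, Ī = 7 323 333 mm⁴.
Semicircular cap: semicircle r = 20, A = 628.3185 mm², y = 138.4883 mm, Ī = 17561.11 mm⁴.
Centroid: ȳ = ΣA·y / ΣA = 72.92236 mm.
Transfer each piece to the horizontal axis through the centroid using Ī + A·d² with d = y − 72.92236:
  rectangular body: d = -7.92236 mm → contributes +7 649 705 mm⁴
  semicircular cap: d = 65.5659 mm → contributes +2 718 632 mm⁴
Total I = 10 368 337 mm⁴.
Radius of gyration: k = √(I/A) = √(10 368 337 / 5828.319) = 42.1777 mm.

k_x ≈ 42.178 mm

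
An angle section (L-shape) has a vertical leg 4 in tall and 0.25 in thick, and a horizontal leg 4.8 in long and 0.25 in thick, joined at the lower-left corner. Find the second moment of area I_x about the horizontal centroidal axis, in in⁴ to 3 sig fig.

Split into non-overlapping primitives; take the origin at the lower-left of the bounding box.
Vertical leg: 0.25 × 4, A = 1 in², y = 2 in, Ī = 1.3333 in⁴.
Horizontal leg (remainder): 4.55 × 0.25, A = 1.1375 in², y = 0.125 in, Ī = 0.0059245 in⁴.
Centroid: ȳ = ΣA·y / ΣA = 1.0022 in.
Transfer each piece to the horizontal centroidal axis using Ī + A·d² with d = y − 1.0022:
  vertical leg: d = 0.99781 in → contributes +2.329 in⁴
  horizontal leg (remainder): d = -0.87719 in → contributes +0.88119 in⁴
Total I = 3.2101 in⁴.

I_x ≈ 3.21 in⁴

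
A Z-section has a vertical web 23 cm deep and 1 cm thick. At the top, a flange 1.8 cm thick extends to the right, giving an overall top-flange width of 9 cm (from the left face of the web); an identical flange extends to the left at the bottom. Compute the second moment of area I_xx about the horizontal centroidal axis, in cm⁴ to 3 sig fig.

Decompose the section into non-overlapping parts with the origin at the bottom-left of its bounding rectangle.
Web: 1 × 23, A = 23 cm², y = 11.5 cm, Ī = 1013.9 cm⁴.
Top flange (beyond web): 8 × 1.8, A = 14.4 cm², y = 22.1 cm, Ī = 3.888 cm⁴.
Bottom flange (beyond web): 8 × 1.8, A = 14.4 cm², y = 0.9 cm, Ī = 3.888 cm⁴.
Centroid: ȳ = ΣA·y / ΣA = 11.5 cm.
Transfer each piece to the horizontal centroidal axis using Ī + A·d² with d = y − 11.5:
  web: d = 0 cm → contributes +1013.9 cm⁴
  top flange (beyond web): d = 10.6 cm → contributes +1621.9 cm⁴
  bottom flange (beyond web): d = -10.6 cm → contributes +1621.9 cm⁴
Total I = 4257.7 cm⁴.

I_xx ≈ 4260 cm⁴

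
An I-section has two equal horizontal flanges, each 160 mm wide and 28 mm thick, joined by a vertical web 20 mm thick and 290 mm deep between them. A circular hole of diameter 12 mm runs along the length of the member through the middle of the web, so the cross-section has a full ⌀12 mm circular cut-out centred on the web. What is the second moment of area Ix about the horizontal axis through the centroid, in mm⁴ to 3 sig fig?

Break the section into simple shapes (no overlaps), measuring from the bottom-left corner of the bounding box.
Bottom flange: 160 × 28, A = 4 480 mm², y = 14 mm, Ī = 292 693 mm⁴.
Web: 20 × 290, A = 5 800 mm², y = 173 mm, Ī = 40 648 333 mm⁴.
Top flange: 160 × 28, A = 4 480 mm², y = 332 mm, Ī = 292 693 mm⁴.
Hole (subtracted): ⌀12, A = 113.1 mm², y = 173 mm, Ī = 1017.9 mm⁴.
By symmetry the centroid is at mid-height, ȳ = 173 mm.
Transfer each piece to the horizontal axis through the centroid using Ī + A·d² with d = y − 173:
  bottom flange: d = -159 mm → contributes +113 551 573 mm⁴
  web: d = 0 mm → contributes +40 648 333 mm⁴
  top flange: d = 159 mm → contributes +113 551 573 mm⁴
  hole: d = 0 mm → contributes −1017.9 mm⁴
Total I = 267 750 462 mm⁴.

Ix ≈ 2.68 × 10⁸ mm⁴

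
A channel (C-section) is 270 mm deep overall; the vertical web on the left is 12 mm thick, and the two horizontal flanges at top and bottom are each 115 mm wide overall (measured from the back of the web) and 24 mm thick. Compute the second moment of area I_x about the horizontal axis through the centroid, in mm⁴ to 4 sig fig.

Split into non-overlapping primitives; take the origin at the lower-left of the bounding box.
Web: 12 × 270, A = 3 240 mm², y = 135 mm, Ī = 19 683 000 mm⁴.
Top flange (beyond web): 103 × 24, A = 2 472 mm², y = 258 mm, Ī = 118 656 mm⁴.
Bottom flange (beyond web): 103 × 24, A = 2 472 mm², y = 12 mm, Ī = 118 656 mm⁴.
By symmetry the centroid is at mid-height, ȳ = 135 mm.
Transfer each piece to the horizontal axis through the centroid using Ī + A·d² with d = y − 135:
  web: d = 0 mm → contributes +19 683 000 mm⁴
  top flange (beyond web): d = 123 mm → contributes +37 517 544 mm⁴
  bottom flange (beyond web): d = -123 mm → contributes +37 517 544 mm⁴
Total I = 94 718 088 mm⁴.

I_x ≈ 9.472 × 10⁷ mm⁴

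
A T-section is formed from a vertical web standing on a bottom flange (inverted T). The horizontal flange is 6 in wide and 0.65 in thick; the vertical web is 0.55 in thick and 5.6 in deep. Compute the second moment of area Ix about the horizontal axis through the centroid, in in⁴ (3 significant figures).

Decompose the section into non-overlapping parts with the origin at the bottom-left of its bounding rectangle.
Flange: 6 × 0.65, A = 3.9 in², y = 0.325 in, Ī = 0.13731 in⁴.
Web: 0.55 × 5.6, A = 3.08 in², y = 3.45 in, Ī = 8.0491 in⁴.
Centroid: ȳ = ΣA·y / ΣA = 1.7039 in.
Transfer each piece to the horizontal axis through the centroid using Ī + A·d² with d = y − 1.7039:
  flange: d = -1.3789 in → contributes +7.5531 in⁴
  web: d = 1.7461 in → contributes +17.439 in⁴
Total I = 24.992 in⁴.

Ix ≈ 25.0 in⁴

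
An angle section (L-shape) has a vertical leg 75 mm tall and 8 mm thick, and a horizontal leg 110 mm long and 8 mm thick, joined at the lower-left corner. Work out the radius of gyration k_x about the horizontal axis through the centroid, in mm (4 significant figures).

Decompose the section into non-overlapping parts with the origin at the bottom-left of its bounding rectangle.
Vertical leg: 8 × 75, A = 600 mm², y = 37.5 mm, Ī = 281 250 mm⁴.
Horizontal leg (remainder): 102 × 8, A = 816 mm², y = 4 mm, Ī = 4 352 mm⁴.
Centroid: ȳ = ΣA·y / ΣA = 18.1949 mm.
Transfer each piece to the horizontal axis through the centroid using Ī + A·d² with d = y − 18.1949:
  vertical leg: d = 19.3051 mm → contributes +504 862 mm⁴
  horizontal leg (remainder): d = -14.1949 mm → contributes +168 772 mm⁴
Total I = 673 634 mm⁴.
Radius of gyration: k = √(I/A) = √(673 634 / 1 416) = 21.8112 mm.

k_x ≈ 21.81 mm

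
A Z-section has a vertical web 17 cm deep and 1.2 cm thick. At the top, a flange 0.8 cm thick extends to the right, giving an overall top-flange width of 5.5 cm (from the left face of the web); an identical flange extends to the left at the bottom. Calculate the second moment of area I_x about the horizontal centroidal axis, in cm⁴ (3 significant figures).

I_x ≈ 943 cm⁴

Decompose the section into non-overlapping parts with the origin at the bottom-left of its bounding rectangle.
Web: 1.2 × 17, A = 20.4 cm², y = 8.5 cm, Ī = 491.3 cm⁴.
Top flange (beyond web): 4.3 × 0.8, A = 3.44 cm², y = 16.6 cm, Ī = 0.18347 cm⁴.
Bottom flange (beyond web): 4.3 × 0.8, A = 3.44 cm², y = 0.4 cm, Ī = 0.18347 cm⁴.
Centroid: ȳ = ΣA·y / ΣA = 8.5 cm.
Transfer each piece to the horizontal centroidal axis using Ī + A·d² with d = y − 8.5:
  web: d = 0 cm → contributes +491.3 cm⁴
  top flange (beyond web): d = 8.1 cm → contributes +225.88 cm⁴
  bottom flange (beyond web): d = -8.1 cm → contributes +225.88 cm⁴
Total I = 943.06 cm⁴.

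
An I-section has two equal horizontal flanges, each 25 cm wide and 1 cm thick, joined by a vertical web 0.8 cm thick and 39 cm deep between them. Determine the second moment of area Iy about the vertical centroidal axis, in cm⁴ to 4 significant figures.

Iy ≈ 2606 cm⁴

Treat the section as a set of non-overlapping primitives; coordinates are from the bounding-box lower-left.
Bottom flange: 25 × 1, A = 25 cm², x = 12.5 cm, Ī = 1302.08 cm⁴.
Web: 0.8 × 39, A = 31.2 cm², x = 12.5 cm, Ī = 1.664 cm⁴.
Top flange: 25 × 1, A = 25 cm², x = 12.5 cm, Ī = 1302.08 cm⁴.
By symmetry the centroid is at mid-width, x̄ = 12.5 cm.
All pieces are centred on the vertical centroidal axis, so I = ΣĪ = 2605.83 cm⁴.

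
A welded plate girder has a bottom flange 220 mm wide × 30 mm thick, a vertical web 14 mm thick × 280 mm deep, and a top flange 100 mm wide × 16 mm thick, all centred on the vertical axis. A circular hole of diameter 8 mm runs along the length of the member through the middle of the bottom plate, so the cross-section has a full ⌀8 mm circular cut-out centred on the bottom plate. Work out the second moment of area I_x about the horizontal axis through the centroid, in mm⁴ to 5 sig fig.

I_x ≈ 1.6834 × 10⁸ mm⁴

Treat the section as a set of non-overlapping primitives; coordinates are from the bounding-box lower-left.
Bottom plate: 220 × 30, A = 6 600 mm², y = 15 mm, Ī = 495 000 mm⁴.
Web plate: 14 × 280, A = 3 920 mm², y = 170 mm, Ī = 25 610 667 mm⁴.
Top plate: 100 × 16, A = 1 600 mm², y = 318 mm, Ī = 34133.33 mm⁴.
Hole (subtracted): ⌀8, A = 50.26548 mm², y = 15 mm, Ī = 201.0619 mm⁴.
Centroid: ȳ = ΣA·y / ΣA = 105.5074 mm.
Transfer each piece to the horizontal axis through the centroid using Ī + A·d² with d = y − 105.5074:
  bottom plate: d = -90.50738 mm → contributes +54 559 462 mm⁴
  web plate: d = 64.49262 mm → contributes +41 915 117 mm⁴
  top plate: d = 212.4926 mm → contributes +72 279 118 mm⁴
  hole: d = -90.50738 mm → contributes −411 955 mm⁴
Total I = 168 341 741 mm⁴.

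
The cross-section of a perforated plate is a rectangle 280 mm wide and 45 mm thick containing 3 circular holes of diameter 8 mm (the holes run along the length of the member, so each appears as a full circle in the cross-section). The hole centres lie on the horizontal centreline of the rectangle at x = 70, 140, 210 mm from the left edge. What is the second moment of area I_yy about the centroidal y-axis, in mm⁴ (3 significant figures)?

Treat the section as a set of non-overlapping primitives; coordinates are from the bounding-box lower-left.
Plate: 280 × 45, A = 12 600 mm², x = 140 mm, Ī = 82 320 000 mm⁴.
Hole 1 (subtracted): ⌀8, A = 50.265 mm², x = 70 mm, Ī = 201.06 mm⁴.
Hole 2 (subtracted): ⌀8, A = 50.265 mm², x = 140 mm, Ī = 201.06 mm⁴.
Hole 3 (subtracted): ⌀8, A = 50.265 mm², x = 210 mm, Ī = 201.06 mm⁴.
By symmetry the centroid is at mid-width, x̄ = 140 mm.
Transfer each piece to the centroidal y-axis using Ī + A·d² with d = x − 140:
  plate: d = 0 mm → contributes +82 320 000 mm⁴
  hole 1: d = -70 mm → contributes −246 502 mm⁴
  hole 2: d = 0 mm → contributes −201.06 mm⁴
  hole 3: d = 70 mm → contributes −246 502 mm⁴
Total I = 81 826 795 mm⁴.

I_yy ≈ 8.18 × 10⁷ mm⁴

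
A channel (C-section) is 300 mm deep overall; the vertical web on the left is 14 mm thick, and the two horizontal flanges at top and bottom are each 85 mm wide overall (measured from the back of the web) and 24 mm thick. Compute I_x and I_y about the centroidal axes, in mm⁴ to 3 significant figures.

I_x ≈ 9.66 × 10⁷ mm⁴, I_y ≈ 4.90 × 10⁶ mm⁴

Break the section into simple shapes (no overlaps), measuring from the bottom-left corner of the bounding box.
Web: 14 × 300, A = 4 200 mm², y = 150 mm, Ī = 31 500 000 mm⁴.
Top flange (beyond web): 71 × 24, A = 1 704 mm², y = 288 mm, Ī = 81 792 mm⁴.
Bottom flange (beyond web): 71 × 24, A = 1 704 mm², y = 12 mm, Ī = 81 792 mm⁴.
By symmetry the centroid is at mid-height, ȳ = 150 mm.
Transfer each piece to the centroidal x-axis using Ī + A·d² with d = y − 150:
  web: d = 0 mm → contributes +31 500 000 mm⁴
  top flange (beyond web): d = 138 mm → contributes +32 532 768 mm⁴
  bottom flange (beyond web): d = -138 mm → contributes +32 532 768 mm⁴
Total I = 96 565 536 mm⁴.
For the y-axis: x̄ = 26.038 mm.
Repeating about the centroidal y-axis gives I_y = 4 898 501 mm⁴.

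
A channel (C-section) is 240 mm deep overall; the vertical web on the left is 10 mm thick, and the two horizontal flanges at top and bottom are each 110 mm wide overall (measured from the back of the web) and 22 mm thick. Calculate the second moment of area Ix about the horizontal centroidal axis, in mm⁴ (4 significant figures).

Decompose the section into non-overlapping parts with the origin at the bottom-left of its bounding rectangle.
Web: 10 × 240, A = 2 400 mm², y = 120 mm, Ī = 11 520 000 mm⁴.
Top flange (beyond web): 100 × 22, A = 2 200 mm², y = 229 mm, Ī = 88733.3 mm⁴.
Bottom flange (beyond web): 100 × 22, A = 2 200 mm², y = 11 mm, Ī = 88733.3 mm⁴.
By symmetry the centroid is at mid-height, ȳ = 120 mm.
Transfer each piece to the horizontal centroidal axis using Ī + A·d² with d = y − 120:
  web: d = 0 mm → contributes +11 520 000 mm⁴
  top flange (beyond web): d = 109 mm → contributes +26 226 933 mm⁴
  bottom flange (beyond web): d = -109 mm → contributes +26 226 933 mm⁴
Total I = 63 973 867 mm⁴.

Ix ≈ 6.397 × 10⁷ mm⁴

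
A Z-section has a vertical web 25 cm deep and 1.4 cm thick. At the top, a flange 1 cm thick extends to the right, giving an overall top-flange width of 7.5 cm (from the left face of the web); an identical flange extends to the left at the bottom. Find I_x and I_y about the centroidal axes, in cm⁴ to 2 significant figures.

Split into non-overlapping primitives; take the origin at the lower-left of the bounding box.
Web: 1.4 × 25, A = 35 cm², y = 12.5 cm, Ī = 1 823 cm⁴.
Top flange (beyond web): 6.1 × 1, A = 6.1 cm², y = 24.5 cm, Ī = 0.5083 cm⁴.
Bottom flange (beyond web): 6.1 × 1, A = 6.1 cm², y = 0.5 cm, Ī = 0.5083 cm⁴.
Centroid: ȳ = ΣA·y / ΣA = 12.5 cm.
Transfer each piece to the centroidal x-axis using Ī + A·d² with d = y − 12.5:
  web: d = 0 cm → contributes +1 823 cm⁴
  top flange (beyond web): d = 12 cm → contributes +878.9 cm⁴
  bottom flange (beyond web): d = -12 cm → contributes +878.9 cm⁴
Total I = 3 581 cm⁴.
For the y-axis: x̄ = 6.8 cm.
Repeating about the centroidal y-axis gives I_y = 215.1 cm⁴.

I_x ≈ 3600 cm⁴, I_y ≈ 220 cm⁴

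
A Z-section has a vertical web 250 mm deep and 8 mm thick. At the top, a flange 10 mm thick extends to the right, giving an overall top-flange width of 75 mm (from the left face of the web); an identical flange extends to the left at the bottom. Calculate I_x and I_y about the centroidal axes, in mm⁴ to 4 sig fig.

Decompose the section into non-overlapping parts with the origin at the bottom-left of its bounding rectangle.
Web: 8 × 250, A = 2 000 mm², y = 125 mm, Ī = 10 416 667 mm⁴.
Top flange (beyond web): 67 × 10, A = 670 mm², y = 245 mm, Ī = 5583.33 mm⁴.
Bottom flange (beyond web): 67 × 10, A = 670 mm², y = 5 mm, Ī = 5583.33 mm⁴.
Centroid: ȳ = ΣA·y / ΣA = 125 mm.
Transfer each piece to the centroidal x-axis using Ī + A·d² with d = y − 125:
  web: d = 0 mm → contributes +10 416 667 mm⁴
  top flange (beyond web): d = 120 mm → contributes +9 653 583 mm⁴
  bottom flange (beyond web): d = -120 mm → contributes +9 653 583 mm⁴
Total I = 29 723 833 mm⁴.
For the y-axis: x̄ = 71 mm.
Repeating about the centroidal y-axis gives I_y = 2 396 313 mm⁴.

I_x ≈ 2.972 × 10⁷ mm⁴, I_y ≈ 2.396 × 10⁶ mm⁴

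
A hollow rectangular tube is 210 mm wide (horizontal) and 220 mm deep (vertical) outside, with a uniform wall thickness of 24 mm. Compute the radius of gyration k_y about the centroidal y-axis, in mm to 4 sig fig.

k_y ≈ 77.05 mm

Decompose the section into non-overlapping parts with the origin at the bottom-left of its bounding rectangle.
Outer rectangle: 210 × 220, A = 46 200 mm², x = 105 mm, Ī = 169 785 000 mm⁴.
Inner void (subtracted): 162 × 172, A = 27 864 mm², x = 105 mm, Ī = 60 938 568 mm⁴.
By symmetry the centroid is at mid-width, x̄ = 105 mm.
All pieces are centred on the centroidal y-axis, so I = ΣĪ (holes subtracted) = 108 846 432 mm⁴.
Radius of gyration: k = √(I/A) = √(108 846 432 / 18 336) = 77.0468 mm.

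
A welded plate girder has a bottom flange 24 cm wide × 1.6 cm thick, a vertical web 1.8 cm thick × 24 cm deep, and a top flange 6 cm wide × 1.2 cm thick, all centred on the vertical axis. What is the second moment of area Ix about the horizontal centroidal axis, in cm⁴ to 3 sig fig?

Ix ≈ 7710 cm⁴

Split into non-overlapping primitives; take the origin at the lower-left of the bounding box.
Bottom plate: 24 × 1.6, A = 38.4 cm², y = 0.8 cm, Ī = 8.192 cm⁴.
Web plate: 1.8 × 24, A = 43.2 cm², y = 13.6 cm, Ī = 2073.6 cm⁴.
Top plate: 6 × 1.2, A = 7.2 cm², y = 26.2 cm, Ī = 0.864 cm⁴.
Centroid: ȳ = ΣA·y / ΣA = 9.0865 cm.
Transfer each piece to the horizontal centroidal axis using Ī + A·d² with d = y − 9.0865:
  bottom plate: d = -8.2865 cm → contributes +2 645 cm⁴
  web plate: d = 4.5135 cm → contributes +2953.7 cm⁴
  top plate: d = 17.114 cm → contributes +2109.5 cm⁴
Total I = 7708.2 cm⁴.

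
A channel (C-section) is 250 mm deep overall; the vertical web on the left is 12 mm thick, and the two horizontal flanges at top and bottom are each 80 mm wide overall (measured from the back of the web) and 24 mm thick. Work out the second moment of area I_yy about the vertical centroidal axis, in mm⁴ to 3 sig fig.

I_yy ≈ 3.79 × 10⁶ mm⁴

Split into non-overlapping primitives; take the origin at the lower-left of the bounding box.
Web: 12 × 250, A = 3 000 mm², x = 6 mm, Ī = 36 000 mm⁴.
Top flange (beyond web): 68 × 24, A = 1 632 mm², x = 46 mm, Ī = 628 864 mm⁴.
Bottom flange (beyond web): 68 × 24, A = 1 632 mm², x = 46 mm, Ī = 628 864 mm⁴.
Centroid: x̄ = ΣA·x / ΣA = 26.843 mm.
Transfer each piece to the vertical centroidal axis using Ī + A·d² with d = x − 26.843:
  web: d = -20.843 mm → contributes +1 339 281 mm⁴
  top flange (beyond web): d = 19.157 mm → contributes +1 227 798 mm⁴
  bottom flange (beyond web): d = 19.157 mm → contributes +1 227 798 mm⁴
Total I = 3 794 877 mm⁴.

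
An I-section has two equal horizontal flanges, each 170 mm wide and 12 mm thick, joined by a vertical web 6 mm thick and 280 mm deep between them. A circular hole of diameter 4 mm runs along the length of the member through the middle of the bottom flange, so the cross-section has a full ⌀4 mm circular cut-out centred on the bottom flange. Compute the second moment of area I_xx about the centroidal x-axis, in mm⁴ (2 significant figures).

I_xx ≈ 9.8 × 10⁷ mm⁴

Treat the section as a set of non-overlapping primitives; coordinates are from the bounding-box lower-left.
Bottom flange: 170 × 12, A = 2 040 mm², y = 6 mm, Ī = 24 480 mm⁴.
Web: 6 × 280, A = 1 680 mm², y = 152 mm, Ī = 10 976 000 mm⁴.
Top flange: 170 × 12, A = 2 040 mm², y = 298 mm, Ī = 24 480 mm⁴.
Hole (subtracted): ⌀4, A = 12.57 mm², y = 6 mm, Ī = 12.57 mm⁴.
Centroid: ȳ = ΣA·y / ΣA = 152.3 mm.
Transfer each piece to the centroidal x-axis using Ī + A·d² with d = y − 152.3:
  bottom flange: d = -146.3 mm → contributes +43 699 480 mm⁴
  web: d = -0.3192 mm → contributes +10 976 171 mm⁴
  top flange: d = 145.7 mm → contributes +43 319 175 mm⁴
  hole: d = -146.3 mm → contributes −269 050 mm⁴
Total I = 97 725 777 mm⁴.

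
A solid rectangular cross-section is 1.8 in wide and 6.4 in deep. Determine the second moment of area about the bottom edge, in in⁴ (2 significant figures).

The section: 1.8 × 6.4, A = 11.52 in², y = 3.2 in, Ī = 39.32 in⁴.
Transfer it to a horizontal axis along the bottom face using Ī + A·d² with d = y − 0:
  the section: d = 3.2 in → contributes +157.3 in⁴
Total I = 157.3 in⁴.

I_base ≈ 160 in⁴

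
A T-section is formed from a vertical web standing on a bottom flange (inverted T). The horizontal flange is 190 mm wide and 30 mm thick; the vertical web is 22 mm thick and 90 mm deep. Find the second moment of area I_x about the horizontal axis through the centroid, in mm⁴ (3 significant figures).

Split into non-overlapping primitives; take the origin at the lower-left of the bounding box.
Flange: 190 × 30, A = 5 700 mm², y = 15 mm, Ī = 427 500 mm⁴.
Web: 22 × 90, A = 1 980 mm², y = 75 mm, Ī = 1 336 500 mm⁴.
Centroid: ȳ = ΣA·y / ΣA = 30.469 mm.
Transfer each piece to the horizontal axis through the centroid using Ī + A·d² with d = y − 30.469:
  flange: d = -15.469 mm → contributes +1 791 409 mm⁴
  web: d = 44.531 mm → contributes +5 262 904 mm⁴
Total I = 7 054 313 mm⁴.

I_x ≈ 7.05 × 10⁶ mm⁴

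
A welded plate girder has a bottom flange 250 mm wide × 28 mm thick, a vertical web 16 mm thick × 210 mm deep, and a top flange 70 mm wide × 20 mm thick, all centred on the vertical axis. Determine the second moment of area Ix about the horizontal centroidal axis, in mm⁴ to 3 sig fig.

Ix ≈ 9.21 × 10⁷ mm⁴

Decompose the section into non-overlapping parts with the origin at the bottom-left of its bounding rectangle.
Bottom plate: 250 × 28, A = 7 000 mm², y = 14 mm, Ī = 457 333 mm⁴.
Web plate: 16 × 210, A = 3 360 mm², y = 133 mm, Ī = 12 348 000 mm⁴.
Top plate: 70 × 20, A = 1 400 mm², y = 248 mm, Ī = 46 667 mm⁴.
Centroid: ȳ = ΣA·y / ΣA = 75.857 mm.
Transfer each piece to the horizontal centroidal axis using Ī + A·d² with d = y − 75.857:
  bottom plate: d = -61.857 mm → contributes +27 241 476 mm⁴
  web plate: d = 57.143 mm → contributes +23 319 429 mm⁴
  top plate: d = 172.14 mm → contributes +41 533 095 mm⁴
Total I = 92 094 000 mm⁴.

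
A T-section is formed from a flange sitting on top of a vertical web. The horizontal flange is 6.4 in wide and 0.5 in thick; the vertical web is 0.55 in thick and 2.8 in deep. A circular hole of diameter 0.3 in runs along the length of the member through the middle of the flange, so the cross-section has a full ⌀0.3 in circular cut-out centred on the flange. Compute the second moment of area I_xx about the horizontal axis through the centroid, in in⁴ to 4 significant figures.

Break the section into simple shapes (no overlaps), measuring from the bottom-left corner of the bounding box.
Flange: 6.4 × 0.5, A = 3.2 in², y = 3.05 in, Ī = 0.0666667 in⁴.
Web: 0.55 × 2.8, A = 1.54 in², y = 1.4 in, Ī = 1.00613 in⁴.
Hole (subtracted): ⌀0.3, A = 0.0706858 in², y = 3.05 in, Ī = 0.000397608 in⁴.
Centroid: ȳ = ΣA·y / ΣA = 2.50581 in.
Transfer each piece to the horizontal axis through the centroid using Ī + A·d² with d = y − 2.50581:
  flange: d = 0.544191 in → contributes +1.01433 in⁴
  web: d = -1.10581 in → contributes +2.88927 in⁴
  hole: d = 0.544191 in → contributes −0.0213308 in⁴
Total I = 3.88226 in⁴.

I_xx ≈ 3.882 in⁴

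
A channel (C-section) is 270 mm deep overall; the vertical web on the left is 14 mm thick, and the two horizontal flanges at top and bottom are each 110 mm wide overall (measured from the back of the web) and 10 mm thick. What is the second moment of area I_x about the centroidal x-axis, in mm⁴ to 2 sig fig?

I_x ≈ 5.5 × 10⁷ mm⁴

Break the section into simple shapes (no overlaps), measuring from the bottom-left corner of the bounding box.
Web: 14 × 270, A = 3 780 mm², y = 135 mm, Ī = 22 963 500 mm⁴.
Top flange (beyond web): 96 × 10, A = 960 mm², y = 265 mm, Ī = 8 000 mm⁴.
Bottom flange (beyond web): 96 × 10, A = 960 mm², y = 5 mm, Ī = 8 000 mm⁴.
By symmetry the centroid is at mid-height, ȳ = 135 mm.
Transfer each piece to the centroidal x-axis using Ī + A·d² with d = y − 135:
  web: d = 0 mm → contributes +22 963 500 mm⁴
  top flange (beyond web): d = 130 mm → contributes +16 232 000 mm⁴
  bottom flange (beyond web): d = -130 mm → contributes +16 232 000 mm⁴
Total I = 55 427 500 mm⁴.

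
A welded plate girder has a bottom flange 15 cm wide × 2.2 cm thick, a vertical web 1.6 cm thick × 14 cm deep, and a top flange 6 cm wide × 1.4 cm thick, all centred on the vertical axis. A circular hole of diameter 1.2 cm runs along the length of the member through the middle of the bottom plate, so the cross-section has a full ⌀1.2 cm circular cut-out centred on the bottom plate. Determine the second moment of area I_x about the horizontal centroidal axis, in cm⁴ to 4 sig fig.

Decompose the section into non-overlapping parts with the origin at the bottom-left of its bounding rectangle.
Bottom plate: 15 × 2.2, A = 33 cm², y = 1.1 cm, Ī = 13.31 cm⁴.
Web plate: 1.6 × 14, A = 22.4 cm², y = 9.2 cm, Ī = 365.867 cm⁴.
Top plate: 6 × 1.4, A = 8.4 cm², y = 16.9 cm, Ī = 1.372 cm⁴.
Hole (subtracted): ⌀1.2, A = 1.13097 cm², y = 1.1 cm, Ī = 0.101788 cm⁴.
Centroid: ȳ = ΣA·y / ΣA = 6.113 cm.
Transfer each piece to the horizontal centroidal axis using Ī + A·d² with d = y − 6.113:
  bottom plate: d = -5.013 cm → contributes +842.606 cm⁴
  web plate: d = 3.087 cm → contributes +579.329 cm⁴
  top plate: d = 10.787 cm → contributes +978.79 cm⁴
  hole: d = -5.013 cm → contributes −28.5234 cm⁴
Total I = 2372.2 cm⁴.

I_x ≈ 2372 cm⁴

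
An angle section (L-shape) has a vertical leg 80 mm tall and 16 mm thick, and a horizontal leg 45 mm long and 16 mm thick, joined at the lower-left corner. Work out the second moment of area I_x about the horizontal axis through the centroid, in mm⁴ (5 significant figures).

Treat the section as a set of non-overlapping primitives; coordinates are from the bounding-box lower-left.
Vertical leg: 16 × 80, A = 1 280 mm², y = 40 mm, Ī = 682666.7 mm⁴.
Horizontal leg (remainder): 29 × 16, A = 464 mm², y = 8 mm, Ī = 9898.667 mm⁴.
Centroid: ȳ = ΣA·y / ΣA = 31.48624 mm.
Transfer each piece to the horizontal axis through the centroid using Ī + A·d² with d = y − 31.48624:
  vertical leg: d = 8.513761 mm → contributes +775446.4 mm⁴
  horizontal leg (remainder): d = -23.48624 mm → contributes +265842.6 mm⁴
Total I = 1 041 289 mm⁴.

I_x ≈ 1.0413 × 10⁶ mm⁴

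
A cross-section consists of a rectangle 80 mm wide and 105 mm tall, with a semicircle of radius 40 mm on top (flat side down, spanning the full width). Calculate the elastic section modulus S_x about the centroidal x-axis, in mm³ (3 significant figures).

S_x ≈ 2.27 × 10⁵ mm³

Decompose the section into non-overlapping parts with the origin at the bottom-left of its bounding rectangle.
Rectangular body: 80 × 105, A = 8 400 mm², y = 52.5 mm, Ī = 7 717 500 mm⁴.
Semicircular cap: semicircle r = 40, A = 2513.3 mm², y = 121.98 mm, Ī = 280 978 mm⁴.
Centroid: ȳ = ΣA·y / ΣA = 68.5 mm.
Transfer each piece to the centroidal x-axis using Ī + A·d² with d = y − 68.5:
  rectangular body: d = -16 mm → contributes +9 867 929 mm⁴
  semicircular cap: d = 53.476 mm → contributes +7 468 257 mm⁴
Total I = 17 336 186 mm⁴.
Extreme fibre distance c = 76.5 mm; S = I/c = 226 617 mm³.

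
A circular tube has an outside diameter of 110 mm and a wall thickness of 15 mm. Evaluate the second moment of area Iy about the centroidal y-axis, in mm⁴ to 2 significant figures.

Iy ≈ 5.2 × 10⁶ mm⁴

Treat the section as a set of non-overlapping primitives; coordinates are from the bounding-box lower-left.
Outer circle: ⌀110, A = 9 503 mm², x = 55 mm, Ī = 7 186 884 mm⁴.
Bore (subtracted): ⌀80, A = 5 027 mm², x = 55 mm, Ī = 2 010 619 mm⁴.
By symmetry the centroid is at mid-width, x̄ = 55 mm.
All pieces are centred on the centroidal y-axis, so I = ΣĪ (holes subtracted) = 5 176 265 mm⁴.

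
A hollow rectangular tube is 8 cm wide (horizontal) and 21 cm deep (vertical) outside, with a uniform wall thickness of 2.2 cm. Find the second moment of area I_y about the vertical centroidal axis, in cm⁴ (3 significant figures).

Decompose the section into non-overlapping parts with the origin at the bottom-left of its bounding rectangle.
Outer rectangle: 8 × 21, A = 168 cm², x = 4 cm, Ī = 896 cm⁴.
Inner void (subtracted): 3.6 × 16.6, A = 59.76 cm², x = 4 cm, Ī = 64.541 cm⁴.
By symmetry the centroid is at mid-width, x̄ = 4 cm.
All pieces are centred on the vertical centroidal axis, so I = ΣĪ (holes subtracted) = 831.46 cm⁴.

I_y ≈ 831 cm⁴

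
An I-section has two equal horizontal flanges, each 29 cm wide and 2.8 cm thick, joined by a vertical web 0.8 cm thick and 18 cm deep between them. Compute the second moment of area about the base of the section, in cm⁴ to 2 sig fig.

Treat the section as a set of non-overlapping primitives; coordinates are from the bounding-box lower-left.
Bottom flange: 29 × 2.8, A = 81.2 cm², y = 1.4 cm, Ī = 53.05 cm⁴.
Web: 0.8 × 18, A = 14.4 cm², y = 11.8 cm, Ī = 388.8 cm⁴.
Top flange: 29 × 2.8, A = 81.2 cm², y = 22.2 cm, Ī = 53.05 cm⁴.
Transfer each piece to a horizontal axis along the bottom face using Ī + A·d² with d = y − 0:
  bottom flange: d = 1.4 cm → contributes +212.2 cm⁴
  web: d = 11.8 cm → contributes +2 394 cm⁴
  top flange: d = 22.2 cm → contributes +40 072 cm⁴
Total I = 42 678 cm⁴.

I_base ≈ 4.3 × 10⁴ cm⁴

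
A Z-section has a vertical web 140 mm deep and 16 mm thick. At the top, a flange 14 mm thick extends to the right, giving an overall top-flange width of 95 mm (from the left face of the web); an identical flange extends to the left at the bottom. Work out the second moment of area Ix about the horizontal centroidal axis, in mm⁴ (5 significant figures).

Ix ≈ 1.2474 × 10⁷ mm⁴

Split into non-overlapping primitives; take the origin at the lower-left of the bounding box.
Web: 16 × 140, A = 2 240 mm², y = 70 mm, Ī = 3 658 667 mm⁴.
Top flange (beyond web): 79 × 14, A = 1 106 mm², y = 133 mm, Ī = 18064.67 mm⁴.
Bottom flange (beyond web): 79 × 14, A = 1 106 mm², y = 7 mm, Ī = 18064.67 mm⁴.
Centroid: ȳ = ΣA·y / ΣA = 70 mm.
Transfer each piece to the horizontal centroidal axis using Ī + A·d² with d = y − 70:
  web: d = 0 mm → contributes +3 658 667 mm⁴
  top flange (beyond web): d = 63 mm → contributes +4 407 779 mm⁴
  bottom flange (beyond web): d = -63 mm → contributes +4 407 779 mm⁴
Total I = 12 474 224 mm⁴.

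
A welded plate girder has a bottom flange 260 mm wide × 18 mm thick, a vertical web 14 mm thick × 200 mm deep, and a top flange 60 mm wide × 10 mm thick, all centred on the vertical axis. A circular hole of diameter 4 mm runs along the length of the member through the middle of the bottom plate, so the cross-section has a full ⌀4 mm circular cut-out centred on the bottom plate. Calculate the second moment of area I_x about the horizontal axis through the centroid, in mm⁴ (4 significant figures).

I_x ≈ 4.690 × 10⁷ mm⁴

Treat the section as a set of non-overlapping primitives; coordinates are from the bounding-box lower-left.
Bottom plate: 260 × 18, A = 4 680 mm², y = 9 mm, Ī = 126 360 mm⁴.
Web plate: 14 × 200, A = 2 800 mm², y = 118 mm, Ī = 9 333 333 mm⁴.
Top plate: 60 × 10, A = 600 mm², y = 223 mm, Ī = 5 000 mm⁴.
Hole (subtracted): ⌀4, A = 12.5664 mm², y = 9 mm, Ī = 12.5664 mm⁴.
Centroid: ȳ = ΣA·y / ΣA = 62.747 mm.
Transfer each piece to the horizontal axis through the centroid using Ī + A·d² with d = y − 62.747:
  bottom plate: d = -53.747 mm → contributes +13 645 641 mm⁴
  web plate: d = 55.253 mm → contributes +17 881 450 mm⁴
  top plate: d = 160.253 mm → contributes +15 413 623 mm⁴
  hole: d = -53.747 mm → contributes −36313.5 mm⁴
Total I = 46 904 401 mm⁴.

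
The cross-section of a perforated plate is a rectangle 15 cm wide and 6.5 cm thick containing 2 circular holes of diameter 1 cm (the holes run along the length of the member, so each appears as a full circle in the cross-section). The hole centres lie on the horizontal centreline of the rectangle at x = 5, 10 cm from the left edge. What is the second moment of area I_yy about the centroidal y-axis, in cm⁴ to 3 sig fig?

I_yy ≈ 1820 cm⁴

Break the section into simple shapes (no overlaps), measuring from the bottom-left corner of the bounding box.
Plate: 15 × 6.5, A = 97.5 cm², x = 7.5 cm, Ī = 1828.1 cm⁴.
Hole 1 (subtracted): ⌀1, A = 0.7854 cm², x = 5 cm, Ī = 0.049087 cm⁴.
Hole 2 (subtracted): ⌀1, A = 0.7854 cm², x = 10 cm, Ī = 0.049087 cm⁴.
By symmetry the centroid is at mid-width, x̄ = 7.5 cm.
Transfer each piece to the centroidal y-axis using Ī + A·d² with d = x − 7.5:
  plate: d = 0 cm → contributes +1828.1 cm⁴
  hole 1: d = -2.5 cm → contributes −4.9578 cm⁴
  hole 2: d = 2.5 cm → contributes −4.9578 cm⁴
Total I = 1818.2 cm⁴.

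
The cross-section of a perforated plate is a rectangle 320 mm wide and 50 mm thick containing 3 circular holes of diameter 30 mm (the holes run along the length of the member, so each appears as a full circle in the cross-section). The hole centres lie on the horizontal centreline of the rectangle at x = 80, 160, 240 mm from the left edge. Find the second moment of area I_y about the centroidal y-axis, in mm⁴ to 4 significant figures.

I_y ≈ 1.274 × 10⁸ mm⁴

Break the section into simple shapes (no overlaps), measuring from the bottom-left corner of the bounding box.
Plate: 320 × 50, A = 16 000 mm², x = 160 mm, Ī = 136 533 333 mm⁴.
Hole 1 (subtracted): ⌀30, A = 706.858 mm², x = 80 mm, Ī = 39760.8 mm⁴.
Hole 2 (subtracted): ⌀30, A = 706.858 mm², x = 160 mm, Ī = 39760.8 mm⁴.
Hole 3 (subtracted): ⌀30, A = 706.858 mm², x = 240 mm, Ī = 39760.8 mm⁴.
By symmetry the centroid is at mid-width, x̄ = 160 mm.
Transfer each piece to the centroidal y-axis using Ī + A·d² with d = x − 160:
  plate: d = 0 mm → contributes +136 533 333 mm⁴
  hole 1: d = -80 mm → contributes −4 563 654 mm⁴
  hole 2: d = 0 mm → contributes −39760.8 mm⁴
  hole 3: d = 80 mm → contributes −4 563 654 mm⁴
Total I = 127 366 264 mm⁴.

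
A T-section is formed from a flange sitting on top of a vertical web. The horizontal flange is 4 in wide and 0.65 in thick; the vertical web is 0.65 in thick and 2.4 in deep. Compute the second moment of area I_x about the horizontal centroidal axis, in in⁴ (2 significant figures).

I_x ≈ 3.1 in⁴

Break the section into simple shapes (no overlaps), measuring from the bottom-left corner of the bounding box.
Flange: 4 × 0.65, A = 2.6 in², y = 2.725 in, Ī = 0.09154 in⁴.
Web: 0.65 × 2.4, A = 1.56 in², y = 1.2 in, Ī = 0.7488 in⁴.
Centroid: ȳ = ΣA·y / ΣA = 2.153 in.
Transfer each piece to the horizontal centroidal axis using Ī + A·d² with d = y − 2.153:
  flange: d = 0.5719 in → contributes +0.9418 in⁴
  web: d = -0.9531 in → contributes +2.166 in⁴
Total I = 3.108 in⁴.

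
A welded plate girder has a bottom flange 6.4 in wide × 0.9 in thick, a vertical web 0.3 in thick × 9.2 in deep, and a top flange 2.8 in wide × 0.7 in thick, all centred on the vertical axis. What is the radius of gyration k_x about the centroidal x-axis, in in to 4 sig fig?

Decompose the section into non-overlapping parts with the origin at the bottom-left of its bounding rectangle.
Bottom plate: 6.4 × 0.9, A = 5.76 in², y = 0.45 in, Ī = 0.3888 in⁴.
Web plate: 0.3 × 9.2, A = 2.76 in², y = 5.5 in, Ī = 19.4672 in⁴.
Top plate: 2.8 × 0.7, A = 1.96 in², y = 10.45 in, Ī = 0.0800333 in⁴.
Centroid: ȳ = ΣA·y / ΣA = 3.65019 in.
Transfer each piece to the centroidal x-axis using Ī + A·d² with d = y − 3.65019:
  bottom plate: d = -3.20019 in → contributes +59.3782 in⁴
  web plate: d = 1.84981 in → contributes +28.9114 in⁴
  top plate: d = 6.79981 in → contributes +90.7053 in⁴
Total I = 178.995 in⁴.
Radius of gyration: k = √(I/A) = √(178.995 / 10.48) = 4.13276 in.

k_x ≈ 4.133 in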